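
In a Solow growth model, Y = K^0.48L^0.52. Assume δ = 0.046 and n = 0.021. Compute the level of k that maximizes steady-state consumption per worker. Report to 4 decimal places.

k_gold ≈ 44.1114

The effective depreciation rate is n + δ = 0.021 + 0.046 = 0.067.
Golden rule sets MPK = n+δ: 0.48·k^(0.48−1) = 0.067, so k_gold = (0.48/0.067)^(1/0.52) ≈ 44.1114.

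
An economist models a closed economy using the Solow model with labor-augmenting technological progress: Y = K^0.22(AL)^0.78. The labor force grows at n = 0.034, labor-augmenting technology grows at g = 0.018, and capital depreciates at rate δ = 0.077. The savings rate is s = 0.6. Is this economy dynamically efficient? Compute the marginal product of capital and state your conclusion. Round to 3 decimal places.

dynamically inefficient; MPK ≈ 0.047

n + g + δ = 0.034 + 0.018 + 0.077 = 0.129.
Steady-state k*: s·k^0.22 = 0.129·k gives k* = (0.6/0.129)^(1/0.78) ≈ 7.1754.
MPK = 0.22·7.1754^(-0.78) ≈ 0.0473.
MPK < n+g+δ = 0.129, so the economy is dynamically inefficient (over-saving).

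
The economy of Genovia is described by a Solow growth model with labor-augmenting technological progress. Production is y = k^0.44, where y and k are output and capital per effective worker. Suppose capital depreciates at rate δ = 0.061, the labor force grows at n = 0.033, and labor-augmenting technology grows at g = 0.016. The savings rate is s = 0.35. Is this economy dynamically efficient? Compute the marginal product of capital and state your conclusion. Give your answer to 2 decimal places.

dynamically efficient; MPK ≈ 0.14

n + g + δ = 0.033 + 0.016 + 0.061 = 0.11.
Steady-state k*: s·k^0.44 = 0.11·k gives k* = (0.35/0.11)^(1/0.56) ≈ 7.9001.
MPK = 0.44·7.9001^(-0.56) ≈ 0.1383.
MPK > n+g+δ = 0.11, so the economy is dynamically efficient (under-saving).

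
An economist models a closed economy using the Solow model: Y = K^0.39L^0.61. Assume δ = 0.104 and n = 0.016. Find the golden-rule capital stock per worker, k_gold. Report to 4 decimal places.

k_gold ≈ 6.9048

Break-even investment rate: n + δ = 0.016 + 0.104 = 0.12.
Setting f'(k) = n+δ gives 0.39·k^(0.39−1) = 0.12, hence k_gold = (0.39/0.12)^(1/0.61) ≈ 6.9048.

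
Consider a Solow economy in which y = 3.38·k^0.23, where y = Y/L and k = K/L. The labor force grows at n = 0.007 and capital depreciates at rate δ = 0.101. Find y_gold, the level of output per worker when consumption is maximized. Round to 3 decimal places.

The effective depreciation rate is n + δ = 0.007 + 0.101 = 0.108.
Maximizing c = f(k) − (n+δ)·k gives f'(k) = n+δ, i.e. 0.23·3.38·k^(0.23−1) = 0.108, so k_gold = (0.23·3.38/0.108)^(1/0.77) ≈ 12.9800.
Output: y_gold = 3.38·k_gold^0.23 = 3.38·12.9800^0.23 ≈ 6.0949.

y_gold ≈ 6.095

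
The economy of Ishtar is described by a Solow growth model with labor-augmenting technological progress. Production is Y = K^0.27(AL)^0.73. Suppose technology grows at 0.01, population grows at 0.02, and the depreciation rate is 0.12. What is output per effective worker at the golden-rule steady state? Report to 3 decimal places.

y_gold ≈ 1.243

The effective depreciation rate is n + g + δ = 0.02 + 0.01 + 0.12 = 0.15.
Golden rule sets MPK = n+g+δ: 0.27·k^(0.27−1) = 0.15, so k_gold = (0.27/0.15)^(1/0.73) ≈ 2.2371.
Output: y_gold = k_gold^0.27 = 2.2371^0.27 ≈ 1.2428.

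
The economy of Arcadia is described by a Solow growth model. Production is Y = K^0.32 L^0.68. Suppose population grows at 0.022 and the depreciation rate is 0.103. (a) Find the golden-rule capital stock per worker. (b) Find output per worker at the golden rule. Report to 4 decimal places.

(a) k_gold ≈ 3.9843; (b) y_gold ≈ 1.5564

The effective depreciation rate is n + δ = 0.022 + 0.103 = 0.125.
At the golden rule the marginal product of capital equals n+δ: 0.32·k^(0.32−1) = 0.125. Solving, k_gold = (0.32/0.125)^(1/0.68) ≈ 3.9843.
y_gold = 3.9843^0.32 ≈ 1.5564.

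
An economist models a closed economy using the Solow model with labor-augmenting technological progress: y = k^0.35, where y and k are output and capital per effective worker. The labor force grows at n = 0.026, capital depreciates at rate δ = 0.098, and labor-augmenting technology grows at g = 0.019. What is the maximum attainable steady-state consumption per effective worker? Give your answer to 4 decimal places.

c_gold ≈ 1.0525

The effective depreciation rate is n + g + δ = 0.026 + 0.019 + 0.098 = 0.143.
Golden rule sets MPK = n+g+δ: 0.35·k^(0.35−1) = 0.143, so k_gold = (0.35/0.143)^(1/0.65) ≈ 3.9632.
y_gold = 3.9632^0.35 ≈ 1.6193.
c_gold = y_gold − (n+g+δ)·k_gold = 1.6193 − 0.143·3.9632 ≈ 1.0525.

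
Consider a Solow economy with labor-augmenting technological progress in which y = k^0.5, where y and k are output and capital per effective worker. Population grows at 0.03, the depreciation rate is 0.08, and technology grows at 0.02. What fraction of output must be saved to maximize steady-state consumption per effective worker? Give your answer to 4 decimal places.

The effective depreciation rate is n + g + δ = 0.03 + 0.02 + 0.08 = 0.13.
At the golden rule MPK = n+g+δ, and in any Cobb-Douglas steady state s = (n+g+δ)·k/y = MPK·k/y = capital's share 0.5.

s_gold = 0.5000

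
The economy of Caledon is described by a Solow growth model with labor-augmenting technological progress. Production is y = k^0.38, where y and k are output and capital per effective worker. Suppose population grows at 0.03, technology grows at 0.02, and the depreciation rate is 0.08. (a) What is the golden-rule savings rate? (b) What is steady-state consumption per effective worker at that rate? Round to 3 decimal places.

(a) s_gold = 0.380; (b) c_gold ≈ 1.196

Break-even investment rate: n + g + δ = 0.03 + 0.02 + 0.08 = 0.13.
For Cobb-Douglas, s_gold equals capital's share: s_gold = 0.38.
Golden rule sets MPK = n+g+δ: 0.38·k^(0.38−1) = 0.13, so k_gold = (0.38/0.13)^(1/0.62) ≈ 5.6410.
y_gold = 5.6410^0.38 ≈ 1.9298; c_gold = (1−0.38)·y_gold ≈ 1.1965.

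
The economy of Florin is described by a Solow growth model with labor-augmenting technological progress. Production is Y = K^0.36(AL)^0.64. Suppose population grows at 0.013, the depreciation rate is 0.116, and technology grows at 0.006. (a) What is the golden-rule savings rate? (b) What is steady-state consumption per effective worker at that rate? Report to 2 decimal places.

n + g + δ = 0.013 + 0.006 + 0.116 = 0.135.
For Cobb-Douglas, s_gold equals capital's share: s_gold = 0.36.
Setting f'(k) = n+g+δ gives 0.36·k^(0.36−1) = 0.135, hence k_gold = (0.36/0.135)^(1/0.64) ≈ 4.6299.
y_gold = 4.6299^0.36 ≈ 1.7362; c_gold = (1−0.36)·y_gold ≈ 1.1112.

(a) s_gold = 0.36; (b) c_gold ≈ 1.11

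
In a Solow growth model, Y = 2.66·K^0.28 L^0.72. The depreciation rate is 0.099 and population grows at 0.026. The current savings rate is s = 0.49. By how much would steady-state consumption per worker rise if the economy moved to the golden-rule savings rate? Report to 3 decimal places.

Δc ≈ 0.458

n + δ = 0.026 + 0.099 = 0.125.
Current steady state (s = 0.49): k* = (0.49·2.66/0.125)^(1/0.72) ≈ 25.9491, y* = 2.66·25.9491^0.28 ≈ 6.6197, c* = (1−0.49)·6.6197 ≈ 3.3760.
At the golden rule the marginal product of capital equals n+δ: 0.28·2.66·k^(0.28−1) = 0.125. Solving, k_gold = (0.28·2.66/0.125)^(1/0.72) ≈ 11.9280.
y_gold = 2.66·11.9280^0.28 ≈ 5.3250, c_gold = y_gold − 0.125·k_gold ≈ 3.8340.
Gain: Δc = 3.8340 − 3.3760 ≈ 0.4580.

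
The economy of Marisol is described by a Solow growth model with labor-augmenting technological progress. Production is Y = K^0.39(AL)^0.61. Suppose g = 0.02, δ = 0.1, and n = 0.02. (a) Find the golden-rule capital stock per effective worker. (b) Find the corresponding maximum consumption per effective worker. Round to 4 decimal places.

(a) k_gold ≈ 5.3630; (b) c_gold ≈ 1.1743

Capital per effective worker breaks even when investment replaces (n + g + δ)·k; here n + g + δ = 0.14.
At the golden rule the marginal product of capital equals n+g+δ: 0.39·k^(0.39−1) = 0.14. Solving, k_gold = (0.39/0.14)^(1/0.61) ≈ 5.3630.
y_gold = 5.3630^0.39 ≈ 1.9252; c_gold = y_gold − 0.14·k_gold ≈ 1.1743.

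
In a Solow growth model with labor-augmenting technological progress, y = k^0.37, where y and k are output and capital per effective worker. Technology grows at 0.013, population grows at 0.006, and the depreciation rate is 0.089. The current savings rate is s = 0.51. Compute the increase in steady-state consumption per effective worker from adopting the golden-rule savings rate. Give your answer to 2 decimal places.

Δc ≈ 0.08

n + g + δ = 0.006 + 0.013 + 0.089 = 0.108.
Current steady state (s = 0.51): k* = (0.51/0.108)^(1/0.63) ≈ 11.7510, y* = 11.7510^0.37 ≈ 2.4884, c* = (1−0.51)·2.4884 ≈ 1.2193.
Maximizing c = f(k) − (n+g+δ)·k gives f'(k) = n+g+δ, i.e. 0.37·k^(0.37−1) = 0.108, so k_gold = (0.37/0.108)^(1/0.63) ≈ 7.0608.
y_gold = 7.0608^0.37 ≈ 2.0610, c_gold = y_gold − 0.108·k_gold ≈ 1.2984.
Gain: Δc = 1.2984 − 1.2193 ≈ 0.0791.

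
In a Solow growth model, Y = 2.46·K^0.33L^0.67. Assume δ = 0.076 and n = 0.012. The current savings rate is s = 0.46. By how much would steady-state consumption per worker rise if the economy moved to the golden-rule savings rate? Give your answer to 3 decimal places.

Δc ≈ 0.250

Break-even investment rate: n + δ = 0.012 + 0.076 = 0.088.
Current steady state (s = 0.46): k* = (0.46·2.46/0.088)^(1/0.67) ≈ 45.2416, y* = 2.46·45.2416^0.33 ≈ 8.6549, c* = (1−0.46)·8.6549 ≈ 4.6737.
At the golden rule the marginal product of capital equals n+δ: 0.33·2.46·k^(0.33−1) = 0.088. Solving, k_gold = (0.33·2.46/0.088)^(1/0.67) ≈ 27.5580.
y_gold = 2.46·27.5580^0.33 ≈ 7.3488, c_gold = y_gold − 0.088·k_gold ≈ 4.9237.
Gain: Δc = 4.9237 − 4.6737 ≈ 0.2501.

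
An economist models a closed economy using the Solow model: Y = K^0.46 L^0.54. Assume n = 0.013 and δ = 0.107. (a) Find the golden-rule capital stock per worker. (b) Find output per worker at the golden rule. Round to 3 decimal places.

Break-even investment rate: n + δ = 0.013 + 0.107 = 0.12.
At the golden rule the marginal product of capital equals n+δ: 0.46·k^(0.46−1) = 0.12. Solving, k_gold = (0.46/0.12)^(1/0.54) ≈ 12.0420.
y_gold = 12.0420^0.46 ≈ 3.1414.

(a) k_gold ≈ 12.042; (b) y_gold ≈ 3.141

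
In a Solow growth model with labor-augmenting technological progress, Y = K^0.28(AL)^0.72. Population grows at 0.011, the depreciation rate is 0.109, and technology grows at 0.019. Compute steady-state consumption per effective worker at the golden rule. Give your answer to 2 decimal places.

Break-even investment rate: n + g + δ = 0.011 + 0.019 + 0.109 = 0.139.
At the golden rule the marginal product of capital equals n+g+δ: 0.28·k^(0.28−1) = 0.139. Solving, k_gold = (0.28/0.139)^(1/0.72) ≈ 2.6450.
y_gold = 2.6450^0.28 ≈ 1.3130.
c_gold = y_gold − (n+g+δ)·k_gold = 1.3130 − 0.139·2.6450 ≈ 0.9454.

c_gold ≈ 0.95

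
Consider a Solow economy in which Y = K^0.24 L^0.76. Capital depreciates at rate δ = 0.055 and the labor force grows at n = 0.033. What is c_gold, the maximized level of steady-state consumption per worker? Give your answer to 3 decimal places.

c_gold ≈ 1.043

Break-even investment rate: n + δ = 0.033 + 0.055 = 0.088.
Maximizing c = f(k) − (n+δ)·k gives f'(k) = n+δ, i.e. 0.24·k^(0.24−1) = 0.088, so k_gold = (0.24/0.088)^(1/0.76) ≈ 3.7439.
y_gold = 3.7439^0.24 ≈ 1.3728.
c_gold = y_gold − (n+δ)·k_gold = 1.3728 − 0.088·3.7439 ≈ 1.0433.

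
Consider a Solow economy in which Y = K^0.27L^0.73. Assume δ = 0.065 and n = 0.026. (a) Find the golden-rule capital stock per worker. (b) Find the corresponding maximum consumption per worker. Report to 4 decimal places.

Capital per worker breaks even when investment replaces (n + δ)·k; here n + δ = 0.091.
At the golden rule the marginal product of capital equals n+δ: 0.27·k^(0.27−1) = 0.091. Solving, k_gold = (0.27/0.091)^(1/0.73) ≈ 4.4363.
y_gold = 4.4363^0.27 ≈ 1.4952; c_gold = y_gold − 0.091·k_gold ≈ 1.0915.

(a) k_gold ≈ 4.4363; (b) c_gold ≈ 1.0915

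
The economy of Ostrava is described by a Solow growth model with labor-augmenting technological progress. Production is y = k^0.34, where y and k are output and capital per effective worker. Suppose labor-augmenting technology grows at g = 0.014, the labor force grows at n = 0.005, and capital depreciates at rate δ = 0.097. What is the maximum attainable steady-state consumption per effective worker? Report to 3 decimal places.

c_gold ≈ 1.148

Break-even investment rate: n + g + δ = 0.005 + 0.014 + 0.097 = 0.116.
Setting f'(k) = n+g+δ gives 0.34·k^(0.34−1) = 0.116, hence k_gold = (0.34/0.116)^(1/0.66) ≈ 5.1004.
y_gold = 5.1004^0.34 ≈ 1.7401.
c_gold = y_gold − (n+g+δ)·k_gold = 1.7401 − 0.116·5.1004 ≈ 1.1485.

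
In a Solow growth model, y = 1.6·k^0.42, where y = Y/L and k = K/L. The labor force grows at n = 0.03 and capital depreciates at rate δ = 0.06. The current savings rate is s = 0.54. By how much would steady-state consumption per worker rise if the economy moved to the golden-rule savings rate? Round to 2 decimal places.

The effective depreciation rate is n + δ = 0.03 + 0.06 = 0.09.
Current steady state (s = 0.54): k* = (0.54·1.6/0.09)^(1/0.58) ≈ 49.3823, y* = 1.6·49.3823^0.42 ≈ 8.2304, c* = (1−0.54)·8.2304 ≈ 3.7860.
Maximizing c = f(k) − (n+δ)·k gives f'(k) = n+δ, i.e. 0.42·1.6·k^(0.42−1) = 0.09, so k_gold = (0.42·1.6/0.09)^(1/0.58) ≈ 32.0178.
y_gold = 1.6·32.0178^0.42 ≈ 6.8609, c_gold = y_gold − 0.09·k_gold ≈ 3.9794.
Gain: Δc = 3.9794 − 3.7860 ≈ 0.1934.

Δc ≈ 0.19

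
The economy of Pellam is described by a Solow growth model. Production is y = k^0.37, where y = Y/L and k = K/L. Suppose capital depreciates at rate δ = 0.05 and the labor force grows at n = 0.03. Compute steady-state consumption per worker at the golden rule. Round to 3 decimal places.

c_gold ≈ 1.549

The effective depreciation rate is n + δ = 0.03 + 0.05 = 0.08.
Maximizing c = f(k) − (n+δ)·k gives f'(k) = n+δ, i.e. 0.37·k^(0.37−1) = 0.08, so k_gold = (0.37/0.08)^(1/0.63) ≈ 11.3693.
y_gold = 11.3693^0.37 ≈ 2.4582.
c_gold = y_gold − (n+δ)·k_gold = 2.4582 − 0.08·11.3693 ≈ 1.5487.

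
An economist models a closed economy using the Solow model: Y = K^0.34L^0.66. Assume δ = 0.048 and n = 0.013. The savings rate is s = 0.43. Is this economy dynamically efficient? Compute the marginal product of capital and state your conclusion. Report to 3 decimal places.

The effective depreciation rate is n + δ = 0.013 + 0.048 = 0.061.
Steady-state k*: s·k^0.34 = 0.061·k gives k* = (0.43/0.061)^(1/0.66) ≈ 19.2778.
MPK = 0.34·19.2778^(-0.66) ≈ 0.0482.
MPK < n+δ = 0.061, so the economy is dynamically inefficient (over-saving).

dynamically inefficient; MPK ≈ 0.048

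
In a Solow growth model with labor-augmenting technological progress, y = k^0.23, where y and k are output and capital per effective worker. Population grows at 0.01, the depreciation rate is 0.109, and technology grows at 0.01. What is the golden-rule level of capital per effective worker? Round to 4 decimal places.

Break-even investment rate: n + g + δ = 0.01 + 0.01 + 0.109 = 0.129.
At the golden rule the marginal product of capital equals n+g+δ: 0.23·k^(0.23−1) = 0.129. Solving, k_gold = (0.23/0.129)^(1/0.77) ≈ 2.1191.

k_gold ≈ 2.1191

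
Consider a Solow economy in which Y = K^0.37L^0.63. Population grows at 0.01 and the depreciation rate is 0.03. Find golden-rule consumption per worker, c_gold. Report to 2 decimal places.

n + δ = 0.01 + 0.03 = 0.04.
At the golden rule the marginal product of capital equals n+δ: 0.37·k^(0.37−1) = 0.04. Solving, k_gold = (0.37/0.04)^(1/0.63) ≈ 34.1632.
y_gold = 34.1632^0.37 ≈ 3.6933.
c_gold = y_gold − (n+δ)·k_gold = 3.6933 − 0.04·34.1632 ≈ 2.3268.

c_gold ≈ 2.33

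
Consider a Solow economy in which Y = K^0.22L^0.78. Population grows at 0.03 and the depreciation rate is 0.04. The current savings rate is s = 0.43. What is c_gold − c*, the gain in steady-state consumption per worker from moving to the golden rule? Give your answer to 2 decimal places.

The effective depreciation rate is n + δ = 0.03 + 0.04 = 0.07.
Current steady state (s = 0.43): k* = (0.43/0.07)^(1/0.78) ≈ 10.2502, y* = 10.2502^0.22 ≈ 1.6686, c* = (1−0.43)·1.6686 ≈ 0.9511.
Setting f'(k) = n+δ gives 0.22·k^(0.22−1) = 0.07, hence k_gold = (0.22/0.07)^(1/0.78) ≈ 4.3411.
y_gold = 4.3411^0.22 ≈ 1.3812, c_gold = y_gold − 0.07·k_gold ≈ 1.0774.
Gain: Δc = 1.0774 − 0.9511 ≈ 0.1263.

Δc ≈ 0.13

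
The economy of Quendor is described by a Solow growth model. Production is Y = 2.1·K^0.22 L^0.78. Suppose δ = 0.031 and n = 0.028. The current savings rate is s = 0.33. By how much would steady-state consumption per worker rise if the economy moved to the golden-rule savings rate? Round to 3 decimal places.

Δc ≈ 0.108

Break-even investment rate: n + δ = 0.028 + 0.031 = 0.059.
Current steady state (s = 0.33): k* = (0.33·2.1/0.059)^(1/0.78) ≈ 23.5311, y* = 2.1·23.5311^0.22 ≈ 4.2071, c* = (1−0.33)·4.2071 ≈ 2.8187.
At the golden rule the marginal product of capital equals n+δ: 0.22·2.1·k^(0.22−1) = 0.059. Solving, k_gold = (0.22·2.1/0.059)^(1/0.78) ≈ 13.9922.
y_gold = 2.1·13.9922^0.22 ≈ 3.7524, c_gold = y_gold − 0.059·k_gold ≈ 2.9269.
Gain: Δc = 2.9269 − 2.8187 ≈ 0.1082.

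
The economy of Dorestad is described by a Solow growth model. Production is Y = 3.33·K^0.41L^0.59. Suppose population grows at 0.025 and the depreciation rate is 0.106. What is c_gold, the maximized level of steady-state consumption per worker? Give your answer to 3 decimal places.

c_gold ≈ 10.016

The effective depreciation rate is n + δ = 0.025 + 0.106 = 0.131.
Maximizing c = f(k) − (n+δ)·k gives f'(k) = n+δ, i.e. 0.41·3.33·k^(0.41−1) = 0.131, so k_gold = (0.41·3.33/0.131)^(1/0.59) ≈ 53.1313.
y_gold = 3.33·53.1313^0.41 ≈ 16.9761.
c_gold = y_gold − (n+δ)·k_gold = 16.9761 − 0.131·53.1313 ≈ 10.0159.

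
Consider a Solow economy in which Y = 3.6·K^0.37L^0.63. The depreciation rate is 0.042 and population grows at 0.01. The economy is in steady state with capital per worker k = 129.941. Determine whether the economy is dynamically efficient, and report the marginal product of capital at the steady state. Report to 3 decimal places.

dynamically efficient; MPK ≈ 0.062

n + δ = 0.01 + 0.042 = 0.052.
MPK = 0.37·3.6·k^(0.37−1) = 0.37·3.6·129.941^(-0.63) ≈ 0.0621.
MPK > 0.052, so the economy is dynamically efficient (under-saving).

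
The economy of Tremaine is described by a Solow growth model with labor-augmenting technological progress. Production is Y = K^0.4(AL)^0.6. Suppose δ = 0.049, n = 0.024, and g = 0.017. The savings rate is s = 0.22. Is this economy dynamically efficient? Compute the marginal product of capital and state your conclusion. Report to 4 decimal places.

dynamically efficient; MPK ≈ 0.1636

n + g + δ = 0.024 + 0.017 + 0.049 = 0.09.
Steady-state k*: s·k^0.4 = 0.09·k gives k* = (0.22/0.09)^(1/0.6) ≈ 4.4357.
MPK = 0.4·4.4357^(-0.6) ≈ 0.1636.
MPK > n+g+δ = 0.09, so the economy is dynamically efficient (under-saving).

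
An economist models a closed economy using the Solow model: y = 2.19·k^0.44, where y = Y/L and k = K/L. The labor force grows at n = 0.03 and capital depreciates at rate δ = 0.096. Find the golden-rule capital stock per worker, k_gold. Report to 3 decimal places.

The effective depreciation rate is n + δ = 0.03 + 0.096 = 0.126.
Setting f'(k) = n+δ gives 0.44·2.19·k^(0.44−1) = 0.126, hence k_gold = (0.44·2.19/0.126)^(1/0.56) ≈ 37.8203.

k_gold ≈ 37.820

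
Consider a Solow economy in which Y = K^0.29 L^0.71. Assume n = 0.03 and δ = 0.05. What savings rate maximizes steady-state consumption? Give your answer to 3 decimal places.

Break-even investment rate: n + δ = 0.03 + 0.05 = 0.08.
At the golden rule MPK = n+δ, and in any Cobb-Douglas steady state s = (n+δ)·k/y = MPK·k/y = capital's share 0.29.

s_gold = 0.290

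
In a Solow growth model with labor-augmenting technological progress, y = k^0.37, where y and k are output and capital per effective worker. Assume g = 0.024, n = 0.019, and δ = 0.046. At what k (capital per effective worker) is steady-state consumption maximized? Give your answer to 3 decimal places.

k_gold ≈ 9.599

Capital per effective worker breaks even when investment replaces (n + g + δ)·k; here n + g + δ = 0.089.
Setting f'(k) = n+g+δ gives 0.37·k^(0.37−1) = 0.089, hence k_gold = (0.37/0.089)^(1/0.63) ≈ 9.5993.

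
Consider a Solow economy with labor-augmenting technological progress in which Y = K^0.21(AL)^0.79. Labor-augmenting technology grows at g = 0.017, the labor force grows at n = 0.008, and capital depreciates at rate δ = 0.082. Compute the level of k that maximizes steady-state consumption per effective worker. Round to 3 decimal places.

The effective depreciation rate is n + g + δ = 0.008 + 0.017 + 0.082 = 0.107.
At the golden rule the marginal product of capital equals n+g+δ: 0.21·k^(0.21−1) = 0.107. Solving, k_gold = (0.21/0.107)^(1/0.79) ≈ 2.3479.

k_gold ≈ 2.348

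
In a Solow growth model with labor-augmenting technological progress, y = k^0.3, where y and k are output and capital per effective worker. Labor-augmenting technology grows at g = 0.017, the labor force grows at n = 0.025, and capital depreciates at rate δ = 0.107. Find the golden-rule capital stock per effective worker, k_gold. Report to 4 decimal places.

k_gold ≈ 2.7176

n + g + δ = 0.025 + 0.017 + 0.107 = 0.149.
At the golden rule the marginal product of capital equals n+g+δ: 0.3·k^(0.3−1) = 0.149. Solving, k_gold = (0.3/0.149)^(1/0.7) ≈ 2.7176.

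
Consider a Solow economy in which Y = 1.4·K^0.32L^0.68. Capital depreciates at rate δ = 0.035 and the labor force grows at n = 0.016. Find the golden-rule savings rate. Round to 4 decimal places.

n + δ = 0.016 + 0.035 = 0.051.
At the golden rule MPK = n+δ, and in any Cobb-Douglas steady state s = (n+δ)·k/y = MPK·k/y = capital's share 0.32.

s_gold = 0.3200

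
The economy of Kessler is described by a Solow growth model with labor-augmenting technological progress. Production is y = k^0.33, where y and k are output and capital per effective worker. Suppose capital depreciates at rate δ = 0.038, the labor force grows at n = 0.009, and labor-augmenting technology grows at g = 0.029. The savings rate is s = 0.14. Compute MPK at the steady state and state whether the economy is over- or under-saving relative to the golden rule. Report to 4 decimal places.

The effective depreciation rate is n + g + δ = 0.009 + 0.029 + 0.038 = 0.076.
Steady-state k*: s·k^0.33 = 0.076·k gives k* = (0.14/0.076)^(1/0.67) ≈ 2.4888.
MPK = 0.33·2.4888^(-0.67) ≈ 0.1791.
MPK > n+g+δ = 0.076, so the economy is dynamically efficient (under-saving).

under-saving; MPK ≈ 0.1791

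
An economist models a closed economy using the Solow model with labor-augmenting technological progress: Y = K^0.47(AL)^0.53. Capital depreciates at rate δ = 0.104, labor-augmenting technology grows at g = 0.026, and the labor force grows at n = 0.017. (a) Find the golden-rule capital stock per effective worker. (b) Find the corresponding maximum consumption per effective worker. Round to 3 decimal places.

n + g + δ = 0.017 + 0.026 + 0.104 = 0.147.
At the golden rule the marginal product of capital equals n+g+δ: 0.47·k^(0.47−1) = 0.147. Solving, k_gold = (0.47/0.147)^(1/0.53) ≈ 8.9622.
y_gold = 8.9622^0.47 ≈ 2.8031; c_gold = y_gold − 0.147·k_gold ≈ 1.4856.

(a) k_gold ≈ 8.962; (b) c_gold ≈ 1.486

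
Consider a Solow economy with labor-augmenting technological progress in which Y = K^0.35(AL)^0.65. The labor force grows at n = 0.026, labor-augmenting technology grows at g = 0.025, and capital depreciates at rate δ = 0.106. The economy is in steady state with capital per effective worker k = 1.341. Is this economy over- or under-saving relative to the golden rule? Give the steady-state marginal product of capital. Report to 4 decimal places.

under-saving; MPK ≈ 0.2892

Break-even investment rate: n + g + δ = 0.026 + 0.025 + 0.106 = 0.157.
MPK = 0.35·k^(0.35−1) = 0.35·1.341^(-0.65) ≈ 0.2892.
MPK > 0.157, so the economy is dynamically efficient (under-saving).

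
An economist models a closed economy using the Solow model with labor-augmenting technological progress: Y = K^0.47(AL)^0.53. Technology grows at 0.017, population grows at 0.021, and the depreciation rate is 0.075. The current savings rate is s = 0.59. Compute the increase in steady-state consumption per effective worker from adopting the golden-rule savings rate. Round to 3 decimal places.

Δc ≈ 0.101

The effective depreciation rate is n + g + δ = 0.021 + 0.017 + 0.075 = 0.113.
Current steady state (s = 0.59): k* = (0.59/0.113)^(1/0.53) ≈ 22.6094, y* = 22.6094^0.47 ≈ 4.3303, c* = (1−0.59)·4.3303 ≈ 1.7754.
Maximizing c = f(k) − (n+g+δ)·k gives f'(k) = n+g+δ, i.e. 0.47·k^(0.47−1) = 0.113, so k_gold = (0.47/0.113)^(1/0.53) ≈ 14.7218.
y_gold = 14.7218^0.47 ≈ 3.5395, c_gold = y_gold − 0.113·k_gold ≈ 1.8759.
Gain: Δc = 1.8759 − 1.7754 ≈ 0.1005.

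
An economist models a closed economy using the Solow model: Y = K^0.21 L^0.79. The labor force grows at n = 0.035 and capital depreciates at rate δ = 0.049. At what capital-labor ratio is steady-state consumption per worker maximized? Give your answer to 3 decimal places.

Capital per worker breaks even when investment replaces (n + δ)·k; here n + δ = 0.084.
Golden rule sets MPK = n+δ: 0.21·k^(0.21−1) = 0.084, so k_gold = (0.21/0.084)^(1/0.79) ≈ 3.1895.

k_gold ≈ 3.189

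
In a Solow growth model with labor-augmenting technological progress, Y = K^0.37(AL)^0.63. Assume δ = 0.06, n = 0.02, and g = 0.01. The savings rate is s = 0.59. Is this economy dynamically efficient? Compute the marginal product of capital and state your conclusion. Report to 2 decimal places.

dynamically inefficient; MPK ≈ 0.06

Break-even investment rate: n + g + δ = 0.02 + 0.01 + 0.06 = 0.09.
Steady-state k*: s·k^0.37 = 0.09·k gives k* = (0.59/0.09)^(1/0.63) ≈ 19.7791.
MPK = 0.37·19.7791^(-0.63) ≈ 0.0564.
MPK < n+g+δ = 0.09, so the economy is dynamically inefficient (over-saving).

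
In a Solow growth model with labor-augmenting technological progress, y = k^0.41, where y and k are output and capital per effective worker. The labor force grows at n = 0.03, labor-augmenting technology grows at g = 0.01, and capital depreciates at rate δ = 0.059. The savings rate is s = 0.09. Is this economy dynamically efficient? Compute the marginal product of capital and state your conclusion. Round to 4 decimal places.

dynamically efficient; MPK ≈ 0.4510

n + g + δ = 0.03 + 0.01 + 0.059 = 0.099.
Steady-state k*: s·k^0.41 = 0.099·k gives k* = (0.09/0.099)^(1/0.59) ≈ 0.8508.
MPK = 0.41·0.8508^(-0.59) ≈ 0.4510.
MPK > n+g+δ = 0.099, so the economy is dynamically efficient (under-saving).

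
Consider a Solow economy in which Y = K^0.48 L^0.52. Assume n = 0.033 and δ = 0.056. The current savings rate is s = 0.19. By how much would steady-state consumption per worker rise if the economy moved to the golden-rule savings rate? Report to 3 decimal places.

Δc ≈ 0.832

The effective depreciation rate is n + δ = 0.033 + 0.056 = 0.089.
Current steady state (s = 0.19): k* = (0.19/0.089)^(1/0.52) ≈ 4.2992, y* = 4.2992^0.48 ≈ 2.0139, c* = (1−0.19)·2.0139 ≈ 1.6312.
Setting f'(k) = n+δ gives 0.48·k^(0.48−1) = 0.089, hence k_gold = (0.48/0.089)^(1/0.52) ≈ 25.5509.
y_gold = 25.5509^0.48 ≈ 4.7376, c_gold = y_gold − 0.089·k_gold ≈ 2.4635.
Gain: Δc = 2.4635 − 1.6312 ≈ 0.8323.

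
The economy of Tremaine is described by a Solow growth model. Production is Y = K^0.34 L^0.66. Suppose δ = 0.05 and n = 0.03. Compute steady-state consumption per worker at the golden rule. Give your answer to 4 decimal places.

Capital per worker breaks even when investment replaces (n + δ)·k; here n + δ = 0.08.
Golden rule sets MPK = n+δ: 0.34·k^(0.34−1) = 0.08, so k_gold = (0.34/0.08)^(1/0.66) ≈ 8.9558.
y_gold = 8.9558^0.34 ≈ 2.1072.
c_gold = y_gold − (n+δ)·k_gold = 2.1072 − 0.08·8.9558 ≈ 1.3908.

c_gold ≈ 1.3908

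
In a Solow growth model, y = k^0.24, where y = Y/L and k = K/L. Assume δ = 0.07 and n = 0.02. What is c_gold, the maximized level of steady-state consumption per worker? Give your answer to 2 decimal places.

c_gold ≈ 1.04

Capital per worker breaks even when investment replaces (n + δ)·k; here n + δ = 0.09.
Setting f'(k) = n+δ gives 0.24·k^(0.24−1) = 0.09, hence k_gold = (0.24/0.09)^(1/0.76) ≈ 3.6348.
y_gold = 3.6348^0.24 ≈ 1.3631.
c_gold = y_gold − (n+δ)·k_gold = 1.3631 − 0.09·3.6348 ≈ 1.0359.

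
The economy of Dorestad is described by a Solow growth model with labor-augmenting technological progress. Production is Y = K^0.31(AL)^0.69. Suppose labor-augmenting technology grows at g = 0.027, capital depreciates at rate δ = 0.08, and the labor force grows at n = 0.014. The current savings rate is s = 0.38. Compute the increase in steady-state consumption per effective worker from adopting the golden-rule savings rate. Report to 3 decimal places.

Δc ≈ 0.016

The effective depreciation rate is n + g + δ = 0.014 + 0.027 + 0.08 = 0.121.
Current steady state (s = 0.38): k* = (0.38/0.121)^(1/0.69) ≈ 5.2515, y* = 5.2515^0.31 ≈ 1.6722, c* = (1−0.38)·1.6722 ≈ 1.0368.
Setting f'(k) = n+g+δ gives 0.31·k^(0.31−1) = 0.121, hence k_gold = (0.31/0.121)^(1/0.69) ≈ 3.9097.
y_gold = 3.9097^0.31 ≈ 1.5260, c_gold = y_gold − 0.121·k_gold ≈ 1.0530.
Gain: Δc = 1.0530 − 1.0368 ≈ 0.0162.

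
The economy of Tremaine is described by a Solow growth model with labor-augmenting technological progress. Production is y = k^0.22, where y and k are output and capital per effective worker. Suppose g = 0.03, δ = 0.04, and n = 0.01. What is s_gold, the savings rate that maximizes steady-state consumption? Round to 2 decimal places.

s_gold = 0.22

Capital per effective worker breaks even when investment replaces (n + g + δ)·k; here n + g + δ = 0.08.
At the golden rule MPK = n+g+δ, and in any Cobb-Douglas steady state s = (n+g+δ)·k/y = MPK·k/y = capital's share 0.22.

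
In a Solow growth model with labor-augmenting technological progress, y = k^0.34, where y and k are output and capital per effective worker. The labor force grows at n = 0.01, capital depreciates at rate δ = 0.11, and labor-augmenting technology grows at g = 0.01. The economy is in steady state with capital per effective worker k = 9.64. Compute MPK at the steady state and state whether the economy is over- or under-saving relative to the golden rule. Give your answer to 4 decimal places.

The effective depreciation rate is n + g + δ = 0.01 + 0.01 + 0.11 = 0.13.
MPK = 0.34·k^(0.34−1) = 0.34·9.64^(-0.66) ≈ 0.0762.
MPK < 0.13, so the economy is dynamically inefficient (over-saving).

over-saving; MPK ≈ 0.0762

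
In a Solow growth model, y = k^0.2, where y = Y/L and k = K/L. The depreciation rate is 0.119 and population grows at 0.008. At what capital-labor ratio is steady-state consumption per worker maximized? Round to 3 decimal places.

Capital per worker breaks even when investment replaces (n + δ)·k; here n + δ = 0.127.
At the golden rule the marginal product of capital equals n+δ: 0.2·k^(0.2−1) = 0.127. Solving, k_gold = (0.2/0.127)^(1/0.8) ≈ 1.7641.

k_gold ≈ 1.764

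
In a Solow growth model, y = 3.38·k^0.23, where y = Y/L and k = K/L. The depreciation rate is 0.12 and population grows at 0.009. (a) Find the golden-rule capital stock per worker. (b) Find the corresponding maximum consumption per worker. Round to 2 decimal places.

(a) k_gold ≈ 10.31; (b) c_gold ≈ 4.45

Capital per worker breaks even when investment replaces (n + δ)·k; here n + δ = 0.129.
At the golden rule the marginal product of capital equals n+δ: 0.23·3.38·k^(0.23−1) = 0.129. Solving, k_gold = (0.23·3.38/0.129)^(1/0.77) ≈ 10.3052.
y_gold = 3.38·10.3052^0.23 ≈ 5.7799; c_gold = y_gold − 0.129·k_gold ≈ 4.4505.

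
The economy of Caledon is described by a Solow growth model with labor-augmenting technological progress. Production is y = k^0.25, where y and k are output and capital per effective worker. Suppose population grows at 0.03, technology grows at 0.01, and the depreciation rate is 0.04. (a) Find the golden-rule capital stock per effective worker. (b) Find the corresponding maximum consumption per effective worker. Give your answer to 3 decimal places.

Capital per effective worker breaks even when investment replaces (n + g + δ)·k; here n + g + δ = 0.08.
Golden rule sets MPK = n+g+δ: 0.25·k^(0.25−1) = 0.08, so k_gold = (0.25/0.08)^(1/0.75) ≈ 4.5688.
y_gold = 4.5688^0.25 ≈ 1.4620; c_gold = y_gold − 0.08·k_gold ≈ 1.0965.

(a) k_gold ≈ 4.569; (b) c_gold ≈ 1.097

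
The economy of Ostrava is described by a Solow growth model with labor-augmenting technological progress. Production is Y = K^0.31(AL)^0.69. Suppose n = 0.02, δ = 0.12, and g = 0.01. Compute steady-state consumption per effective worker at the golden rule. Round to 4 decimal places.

n + g + δ = 0.02 + 0.01 + 0.12 = 0.15.
Golden rule sets MPK = n+g+δ: 0.31·k^(0.31−1) = 0.15, so k_gold = (0.31/0.15)^(1/0.69) ≈ 2.8636.
y_gold = 2.8636^0.31 ≈ 1.3856.
c_gold = y_gold − (n+g+δ)·k_gold = 1.3856 − 0.15·2.8636 ≈ 0.9561.

c_gold ≈ 0.9561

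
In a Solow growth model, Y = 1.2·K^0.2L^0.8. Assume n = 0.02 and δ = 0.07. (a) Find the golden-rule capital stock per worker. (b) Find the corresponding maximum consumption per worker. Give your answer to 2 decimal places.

Capital per worker breaks even when investment replaces (n + δ)·k; here n + δ = 0.09.
At the golden rule the marginal product of capital equals n+δ: 0.2·1.2·k^(0.2−1) = 0.09. Solving, k_gold = (0.2·1.2/0.09)^(1/0.8) ≈ 3.4077.
y_gold = 1.2·3.4077^0.2 ≈ 1.5335; c_gold = y_gold − 0.09·k_gold ≈ 1.2268.

(a) k_gold ≈ 3.41; (b) c_gold ≈ 1.23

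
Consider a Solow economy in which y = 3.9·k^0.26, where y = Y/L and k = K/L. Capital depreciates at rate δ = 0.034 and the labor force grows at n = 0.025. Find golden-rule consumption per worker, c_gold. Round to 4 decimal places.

n + δ = 0.025 + 0.034 = 0.059.
Setting f'(k) = n+δ gives 0.26·3.9·k^(0.26−1) = 0.059, hence k_gold = (0.26·3.9/0.059)^(1/0.74) ≈ 46.6842.
y_gold = 3.9·46.6842^0.26 ≈ 10.5937.
c_gold = y_gold − (n+δ)·k_gold = 10.5937 − 0.059·46.6842 ≈ 7.8394.

c_gold ≈ 7.8394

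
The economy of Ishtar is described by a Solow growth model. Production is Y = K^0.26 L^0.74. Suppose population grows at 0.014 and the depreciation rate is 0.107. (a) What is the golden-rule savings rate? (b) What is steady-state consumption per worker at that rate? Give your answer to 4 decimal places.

(a) s_gold = 0.2600; (b) c_gold ≈ 0.9682

Break-even investment rate: n + δ = 0.014 + 0.107 = 0.121.
For Cobb-Douglas, s_gold equals capital's share: s_gold = 0.26.
Golden rule sets MPK = n+δ: 0.26·k^(0.26−1) = 0.121, so k_gold = (0.26/0.121)^(1/0.74) ≈ 2.8113.
y_gold = 2.8113^0.26 ≈ 1.3083; c_gold = (1−0.26)·y_gold ≈ 0.9682.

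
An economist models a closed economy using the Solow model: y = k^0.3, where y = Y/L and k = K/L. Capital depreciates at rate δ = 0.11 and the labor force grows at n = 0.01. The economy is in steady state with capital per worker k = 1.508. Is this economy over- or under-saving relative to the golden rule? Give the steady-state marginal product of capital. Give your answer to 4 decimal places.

Break-even investment rate: n + δ = 0.01 + 0.11 = 0.12.
MPK = 0.3·k^(0.3−1) = 0.3·1.508^(-0.7) ≈ 0.2250.
MPK > 0.12, so the economy is dynamically efficient (under-saving).

under-saving; MPK ≈ 0.2250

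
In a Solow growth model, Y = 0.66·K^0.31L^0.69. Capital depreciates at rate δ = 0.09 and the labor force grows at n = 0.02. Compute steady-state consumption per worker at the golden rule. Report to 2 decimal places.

c_gold ≈ 0.60

The effective depreciation rate is n + δ = 0.02 + 0.09 = 0.11.
Golden rule sets MPK = n+δ: 0.31·0.66·k^(0.31−1) = 0.11, so k_gold = (0.31·0.66/0.11)^(1/0.69) ≈ 2.4581.
y_gold = 0.66·2.4581^0.31 ≈ 0.8722.
c_gold = y_gold − (n+δ)·k_gold = 0.8722 − 0.11·2.4581 ≈ 0.6018.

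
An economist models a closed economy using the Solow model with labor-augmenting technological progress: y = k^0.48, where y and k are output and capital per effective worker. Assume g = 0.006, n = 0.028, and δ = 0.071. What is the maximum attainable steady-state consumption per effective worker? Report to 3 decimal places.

The effective depreciation rate is n + g + δ = 0.028 + 0.006 + 0.071 = 0.105.
At the golden rule the marginal product of capital equals n+g+δ: 0.48·k^(0.48−1) = 0.105. Solving, k_gold = (0.48/0.105)^(1/0.52) ≈ 18.5922.
y_gold = 18.5922^0.48 ≈ 4.0670.
c_gold = y_gold − (n+g+δ)·k_gold = 4.0670 − 0.105·18.5922 ≈ 2.1149.

c_gold ≈ 2.115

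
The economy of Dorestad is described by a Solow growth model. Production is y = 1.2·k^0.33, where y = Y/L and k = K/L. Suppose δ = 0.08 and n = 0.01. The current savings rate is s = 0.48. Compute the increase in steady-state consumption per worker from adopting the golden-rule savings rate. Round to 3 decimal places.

Δc ≈ 0.111

n + δ = 0.01 + 0.08 = 0.09.
Current steady state (s = 0.48): k* = (0.48·1.2/0.09)^(1/0.67) ≈ 15.9681, y* = 1.2·15.9681^0.33 ≈ 2.9940, c* = (1−0.48)·2.9940 ≈ 1.5569.
Golden rule sets MPK = n+δ: 0.33·1.2·k^(0.33−1) = 0.09, so k_gold = (0.33·1.2/0.09)^(1/0.67) ≈ 9.1280.
y_gold = 1.2·9.1280^0.33 ≈ 2.4895, c_gold = y_gold − 0.09·k_gold ≈ 1.6679.
Gain: Δc = 1.6679 − 1.5569 ≈ 0.1110.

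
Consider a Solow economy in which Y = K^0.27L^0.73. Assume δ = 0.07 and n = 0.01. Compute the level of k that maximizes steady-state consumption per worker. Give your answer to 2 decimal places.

k_gold ≈ 5.29

Break-even investment rate: n + δ = 0.01 + 0.07 = 0.08.
Maximizing c = f(k) − (n+δ)·k gives f'(k) = n+δ, i.e. 0.27·k^(0.27−1) = 0.08, so k_gold = (0.27/0.08)^(1/0.73) ≈ 5.2925.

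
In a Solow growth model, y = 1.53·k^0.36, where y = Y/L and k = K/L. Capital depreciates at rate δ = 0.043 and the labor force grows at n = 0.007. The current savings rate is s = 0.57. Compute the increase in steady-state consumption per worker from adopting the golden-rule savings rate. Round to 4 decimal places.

Δc ≈ 0.4906

Break-even investment rate: n + δ = 0.007 + 0.043 = 0.05.
Current steady state (s = 0.57): k* = (0.57·1.53/0.05)^(1/0.64) ≈ 87.0952, y* = 1.53·87.0952^0.36 ≈ 7.6399, c* = (1−0.57)·7.6399 ≈ 3.2852.
Golden rule sets MPK = n+δ: 0.36·1.53·k^(0.36−1) = 0.05, so k_gold = (0.36·1.53/0.05)^(1/0.64) ≈ 42.4778.
y_gold = 1.53·42.4778^0.36 ≈ 5.8997, c_gold = y_gold − 0.05·k_gold ≈ 3.7758.
Gain: Δc = 3.7758 − 3.2852 ≈ 0.4906.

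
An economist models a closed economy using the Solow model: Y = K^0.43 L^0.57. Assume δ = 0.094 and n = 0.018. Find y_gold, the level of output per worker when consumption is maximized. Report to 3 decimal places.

y_gold ≈ 2.759

Break-even investment rate: n + δ = 0.018 + 0.094 = 0.112.
Setting f'(k) = n+δ gives 0.43·k^(0.43−1) = 0.112, hence k_gold = (0.43/0.112)^(1/0.57) ≈ 10.5926.
Output: y_gold = k_gold^0.43 = 10.5926^0.43 ≈ 2.7590.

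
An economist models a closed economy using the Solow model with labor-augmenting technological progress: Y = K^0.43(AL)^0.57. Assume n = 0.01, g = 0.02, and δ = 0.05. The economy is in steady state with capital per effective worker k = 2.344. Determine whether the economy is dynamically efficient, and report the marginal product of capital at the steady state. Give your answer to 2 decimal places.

dynamically efficient; MPK ≈ 0.26

The effective depreciation rate is n + g + δ = 0.01 + 0.02 + 0.05 = 0.08.
MPK = 0.43·k^(0.43−1) = 0.43·2.344^(-0.57) ≈ 0.2646.
MPK > 0.08, so the economy is dynamically efficient (under-saving).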